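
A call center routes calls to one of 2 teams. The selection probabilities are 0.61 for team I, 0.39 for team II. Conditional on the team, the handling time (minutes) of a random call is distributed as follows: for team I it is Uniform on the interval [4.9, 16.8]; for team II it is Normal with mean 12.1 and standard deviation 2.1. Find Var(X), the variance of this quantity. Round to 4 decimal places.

9.2901

Per component, I: μ=10.85, E[X²]=129.523; II: μ=12.1, E[X²]=150.82.
E[X] = 0.61·10.85 + 0.39·12.1 = 11.3375.
E[X²] = 0.61·129.523 + 0.39·150.82 = 137.829.
Var(X) = E[X²] − (E[X])² = 137.829 − 128.539 = 9.29013.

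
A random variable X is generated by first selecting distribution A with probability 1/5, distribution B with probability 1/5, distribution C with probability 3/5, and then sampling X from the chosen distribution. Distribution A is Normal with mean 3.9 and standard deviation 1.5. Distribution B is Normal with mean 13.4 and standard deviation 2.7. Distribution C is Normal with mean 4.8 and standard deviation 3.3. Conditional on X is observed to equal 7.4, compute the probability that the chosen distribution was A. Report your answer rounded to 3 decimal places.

0.059

Likelihoods f(7.4 | ·): A: 0.0174813; B: 0.0125088; C: 0.0886342.
Posterior ∝ prior × likelihood. Numerator for A: 0.2·0.0174813 = 0.00349625.
Normalizing constant: 0.2·0.0174813 + 0.2·0.0125088 + 0.6·0.0886342 = 0.0591785.
P(A | observation) = 0.00349625 / 0.0591785 = 0.0590797.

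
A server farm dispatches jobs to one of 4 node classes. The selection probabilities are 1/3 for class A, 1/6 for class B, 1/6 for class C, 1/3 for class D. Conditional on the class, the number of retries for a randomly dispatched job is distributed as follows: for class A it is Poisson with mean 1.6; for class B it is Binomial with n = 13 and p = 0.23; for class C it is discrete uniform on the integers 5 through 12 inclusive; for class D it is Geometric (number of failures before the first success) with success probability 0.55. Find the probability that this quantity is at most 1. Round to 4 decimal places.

0.4680

Conditional on each class, P(X ≤ 1): A: 0.524931; B: 0.163334; C: 0; D: 0.7975.
By total probability, P(X ≤ 1) = 0.333333·0.524931 + 0.166667·0.163334 + 0.166667·0 + 0.333333·0.7975 = 0.468033.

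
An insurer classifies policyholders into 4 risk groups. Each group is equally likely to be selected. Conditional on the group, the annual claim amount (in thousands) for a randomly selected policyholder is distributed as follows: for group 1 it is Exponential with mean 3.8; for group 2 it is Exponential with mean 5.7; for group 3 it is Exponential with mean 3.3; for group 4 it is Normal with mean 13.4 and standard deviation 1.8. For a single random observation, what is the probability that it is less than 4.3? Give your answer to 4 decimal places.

Conditional on each group, P(X < 4.3): 1: 0.677476; 2: 0.529701; 3: 0.728293; 4: 2.1457e-07.
By total probability, P(X < 4.3) = 0.25·0.677476 + 0.25·0.529701 + 0.25·0.728293 + 0.25·2.1457e-07 = 0.483868.

0.4839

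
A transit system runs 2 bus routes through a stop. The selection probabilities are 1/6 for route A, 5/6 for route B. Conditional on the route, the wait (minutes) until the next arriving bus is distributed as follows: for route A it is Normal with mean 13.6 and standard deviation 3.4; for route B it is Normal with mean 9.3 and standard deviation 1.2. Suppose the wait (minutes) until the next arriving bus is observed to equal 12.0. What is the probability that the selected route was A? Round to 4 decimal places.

Likelihoods f(12.0 | ·): A: 0.105037; B: 0.0264497.
Posterior ∝ prior × likelihood. Numerator for A: 0.166667·0.105037 = 0.0175062.
Normalizing constant: 0.166667·0.105037 + 0.833333·0.0264497 = 0.0395476.
P(A | observation) = 0.0175062 / 0.0395476 = 0.442661.

0.4427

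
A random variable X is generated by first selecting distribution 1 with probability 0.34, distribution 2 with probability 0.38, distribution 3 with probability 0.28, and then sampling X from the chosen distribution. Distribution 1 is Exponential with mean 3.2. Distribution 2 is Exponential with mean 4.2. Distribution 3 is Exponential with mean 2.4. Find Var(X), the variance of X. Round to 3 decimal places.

Per component, 1: μ=3.2, E[X²]=20.48; 2: μ=4.2, E[X²]=35.28; 3: μ=2.4, E[X²]=11.52.
E[X] = 0.34·3.2 + 0.38·4.2 + 0.28·2.4 = 3.356.
E[X²] = 0.34·20.48 + 0.38·35.28 + 0.28·11.52 = 23.5952.
Var(X) = E[X²] − (E[X])² = 23.5952 − 11.2627 = 12.3325.

12.332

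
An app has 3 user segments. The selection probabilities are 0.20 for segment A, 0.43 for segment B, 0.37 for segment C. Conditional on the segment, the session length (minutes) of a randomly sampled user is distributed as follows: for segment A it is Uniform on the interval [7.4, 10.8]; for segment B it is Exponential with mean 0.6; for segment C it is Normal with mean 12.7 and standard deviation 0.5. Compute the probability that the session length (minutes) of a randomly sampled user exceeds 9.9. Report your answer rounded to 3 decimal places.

Conditional on each segment, P(X > 9.9): A: 0.264706; B: 6.8256e-08; C: 1.
By total probability, P(X > 9.9) = 0.2·0.264706 + 0.43·6.8256e-08 + 0.37·1 = 0.422941.

0.423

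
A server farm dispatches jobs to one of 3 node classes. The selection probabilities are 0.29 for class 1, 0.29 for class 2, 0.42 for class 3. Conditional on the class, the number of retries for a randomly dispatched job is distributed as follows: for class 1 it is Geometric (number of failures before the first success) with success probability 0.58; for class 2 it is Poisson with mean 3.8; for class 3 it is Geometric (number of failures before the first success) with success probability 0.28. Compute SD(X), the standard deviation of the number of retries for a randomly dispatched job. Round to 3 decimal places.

2.592

Per component, 1: μ=0.724138, E[X²]=1.77289; 2: μ=3.8, E[X²]=18.24; 3: μ=2.57143, E[X²]=15.7959.
E[X] = 0.29·0.724138 + 0.29·3.8 + 0.42·2.57143 = 2.392.
E[X²] = 0.29·1.77289 + 0.29·18.24 + 0.42·15.7959 = 12.438.
Var(X) = E[X²] − (E[X])² = 12.438 − 5.72166 = 6.71636.
SD(X) = √6.71636 = 2.59159.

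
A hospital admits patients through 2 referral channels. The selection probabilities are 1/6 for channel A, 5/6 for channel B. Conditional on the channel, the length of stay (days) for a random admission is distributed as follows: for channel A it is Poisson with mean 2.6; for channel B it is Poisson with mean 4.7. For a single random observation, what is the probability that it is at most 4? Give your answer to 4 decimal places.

Conditional on each channel, P(X ≤ 4): A: 0.877423; B: 0.494609.
By total probability, P(X ≤ 4) = 0.166667·0.877423 + 0.833333·0.494609 = 0.558411.

0.5584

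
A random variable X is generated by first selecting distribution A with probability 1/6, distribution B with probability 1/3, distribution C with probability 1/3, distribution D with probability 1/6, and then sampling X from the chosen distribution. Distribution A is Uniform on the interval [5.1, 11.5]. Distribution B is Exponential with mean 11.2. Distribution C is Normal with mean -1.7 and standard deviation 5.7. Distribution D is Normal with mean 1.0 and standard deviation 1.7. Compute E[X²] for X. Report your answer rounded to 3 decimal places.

108.119

For each component E[X²] = Var + (mean)², giving A: 72.3033; B: 250.88; C: 35.38; D: 3.89.
Overall E[X²] = 0.166667·72.3033 + 0.333333·250.88 + 0.333333·35.38 + 0.166667·3.89 = 108.119.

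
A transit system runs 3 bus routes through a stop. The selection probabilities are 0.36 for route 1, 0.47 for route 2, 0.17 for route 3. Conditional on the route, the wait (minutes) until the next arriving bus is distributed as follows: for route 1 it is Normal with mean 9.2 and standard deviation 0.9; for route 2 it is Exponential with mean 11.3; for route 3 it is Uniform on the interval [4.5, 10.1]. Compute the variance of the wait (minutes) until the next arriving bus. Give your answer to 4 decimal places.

Per component, 1: μ=9.2, E[X²]=85.45; 2: μ=11.3, E[X²]=255.38; 3: μ=7.3, E[X²]=55.9033.
E[X] = 0.36·9.2 + 0.47·11.3 + 0.17·7.3 = 9.864.
E[X²] = 0.36·85.45 + 0.47·255.38 + 0.17·55.9033 = 160.294.
Var(X) = E[X²] − (E[X])² = 160.294 − 97.2985 = 62.9957.

62.9957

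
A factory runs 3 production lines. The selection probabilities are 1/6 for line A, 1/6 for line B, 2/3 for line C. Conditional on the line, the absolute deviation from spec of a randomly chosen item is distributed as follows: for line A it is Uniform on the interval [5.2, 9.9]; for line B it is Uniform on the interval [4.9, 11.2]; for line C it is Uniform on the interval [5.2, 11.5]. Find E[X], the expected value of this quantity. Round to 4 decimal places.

8.1667

Component means — A: 7.55; B: 8.05; C: 8.35.
E[X] = 0.166667·7.55 + 0.166667·8.05 + 0.666667·8.35 = 8.16667.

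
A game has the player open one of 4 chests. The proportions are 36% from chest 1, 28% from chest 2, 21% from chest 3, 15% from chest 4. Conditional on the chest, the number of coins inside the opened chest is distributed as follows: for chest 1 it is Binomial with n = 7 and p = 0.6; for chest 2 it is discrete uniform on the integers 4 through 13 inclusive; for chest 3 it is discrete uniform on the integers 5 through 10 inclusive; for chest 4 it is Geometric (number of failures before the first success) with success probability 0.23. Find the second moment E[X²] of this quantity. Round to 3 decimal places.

For each component E[X²] = Var + (mean)², giving 1: 19.32; 2: 80.5; 3: 59.1667; 4: 25.7637.
Overall E[X²] = 0.36·19.32 + 0.28·80.5 + 0.21·59.1667 + 0.15·25.7637 = 45.7848.

45.785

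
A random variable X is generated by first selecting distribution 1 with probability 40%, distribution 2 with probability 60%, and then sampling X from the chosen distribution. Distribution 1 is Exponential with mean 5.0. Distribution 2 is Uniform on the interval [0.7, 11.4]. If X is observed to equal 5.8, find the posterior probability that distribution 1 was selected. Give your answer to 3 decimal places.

0.309

Likelihoods f(5.8 | ·): 1: 0.0626972; 2: 0.0934579.
Posterior ∝ prior × likelihood. Numerator for 1: 0.4·0.0626972 = 0.0250789.
Normalizing constant: 0.4·0.0626972 + 0.6·0.0934579 = 0.0811537.
P(1 | observation) = 0.0250789 / 0.0811537 = 0.30903.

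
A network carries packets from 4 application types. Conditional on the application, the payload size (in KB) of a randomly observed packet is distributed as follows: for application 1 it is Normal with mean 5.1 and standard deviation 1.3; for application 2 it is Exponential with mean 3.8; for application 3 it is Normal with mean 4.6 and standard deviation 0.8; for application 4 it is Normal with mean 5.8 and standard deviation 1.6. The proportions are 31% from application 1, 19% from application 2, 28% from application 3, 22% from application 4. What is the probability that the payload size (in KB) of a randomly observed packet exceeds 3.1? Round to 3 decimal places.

Conditional on each application, P(X > 3.1): 1: 0.938032; 2: 0.44229; 3: 0.969604; 4: 0.954246.
By total probability, P(X > 3.1) = 0.31·0.938032 + 0.19·0.44229 + 0.28·0.969604 + 0.22·0.954246 = 0.856248.

0.856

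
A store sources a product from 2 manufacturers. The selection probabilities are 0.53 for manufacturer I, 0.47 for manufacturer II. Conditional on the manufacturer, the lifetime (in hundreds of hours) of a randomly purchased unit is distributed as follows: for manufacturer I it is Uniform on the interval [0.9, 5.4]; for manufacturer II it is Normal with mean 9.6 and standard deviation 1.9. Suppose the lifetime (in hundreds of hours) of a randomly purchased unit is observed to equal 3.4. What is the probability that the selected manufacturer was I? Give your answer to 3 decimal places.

Likelihoods f(3.4 | ·): I: 0.222222; II: 0.00102313.
Posterior ∝ prior × likelihood. Numerator for I: 0.53·0.222222 = 0.117778.
Normalizing constant: 0.53·0.222222 + 0.47·0.00102313 = 0.118259.
P(I | observation) = 0.117778 / 0.118259 = 0.995934.

0.996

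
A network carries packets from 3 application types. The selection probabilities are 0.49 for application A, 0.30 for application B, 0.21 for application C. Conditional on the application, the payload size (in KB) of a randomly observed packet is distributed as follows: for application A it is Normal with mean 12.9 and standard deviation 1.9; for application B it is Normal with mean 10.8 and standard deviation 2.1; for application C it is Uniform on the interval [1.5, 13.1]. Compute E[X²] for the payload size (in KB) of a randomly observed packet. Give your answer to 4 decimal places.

133.1705

For each component E[X²] = Var + (mean)², giving A: 170.02; B: 121.05; C: 64.5033.
Overall E[X²] = 0.49·170.02 + 0.3·121.05 + 0.21·64.5033 = 133.171.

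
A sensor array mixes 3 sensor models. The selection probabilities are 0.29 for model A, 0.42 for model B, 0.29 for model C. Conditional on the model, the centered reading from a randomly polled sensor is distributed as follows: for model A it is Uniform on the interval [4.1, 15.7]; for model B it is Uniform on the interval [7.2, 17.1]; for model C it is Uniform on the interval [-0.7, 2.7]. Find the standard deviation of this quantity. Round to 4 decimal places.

5.4205

Per component, A: μ=9.9, E[X²]=109.223; B: μ=12.15, E[X²]=155.79; C: μ=1, E[X²]=1.96333.
E[X] = 0.29·9.9 + 0.42·12.15 + 0.29·1 = 8.264.
E[X²] = 0.29·109.223 + 0.42·155.79 + 0.29·1.96333 = 97.6759.
Var(X) = E[X²] − (E[X])² = 97.6759 − 68.2937 = 29.3822.
SD(X) = √29.3822 = 5.42054.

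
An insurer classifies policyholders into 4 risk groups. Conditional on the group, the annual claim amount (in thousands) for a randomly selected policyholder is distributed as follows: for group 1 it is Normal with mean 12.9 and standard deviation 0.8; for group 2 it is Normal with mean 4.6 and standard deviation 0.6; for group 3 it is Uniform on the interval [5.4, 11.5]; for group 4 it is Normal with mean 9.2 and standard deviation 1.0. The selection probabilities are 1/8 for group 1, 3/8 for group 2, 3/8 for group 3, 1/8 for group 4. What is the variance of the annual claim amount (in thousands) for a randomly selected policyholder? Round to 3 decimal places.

Per component, 1: μ=12.9, E[X²]=167.05; 2: μ=4.6, E[X²]=21.52; 3: μ=8.45, E[X²]=74.5033; 4: μ=9.2, E[X²]=85.64.
E[X] = 0.125·12.9 + 0.375·4.6 + 0.375·8.45 + 0.125·9.2 = 7.65625.
E[X²] = 0.125·167.05 + 0.375·21.52 + 0.375·74.5033 + 0.125·85.64 = 67.595.
Var(X) = E[X²] − (E[X])² = 67.595 − 58.6182 = 8.97684.

8.977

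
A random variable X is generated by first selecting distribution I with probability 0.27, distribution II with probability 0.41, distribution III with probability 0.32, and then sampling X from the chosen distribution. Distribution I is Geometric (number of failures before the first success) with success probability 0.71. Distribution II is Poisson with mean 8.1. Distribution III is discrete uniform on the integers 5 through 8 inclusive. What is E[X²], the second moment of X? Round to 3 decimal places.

For each component E[X²] = Var + (mean)², giving I: 0.742115; II: 73.71; III: 43.5.
Overall E[X²] = 0.27·0.742115 + 0.41·73.71 + 0.32·43.5 = 44.3415.

44.341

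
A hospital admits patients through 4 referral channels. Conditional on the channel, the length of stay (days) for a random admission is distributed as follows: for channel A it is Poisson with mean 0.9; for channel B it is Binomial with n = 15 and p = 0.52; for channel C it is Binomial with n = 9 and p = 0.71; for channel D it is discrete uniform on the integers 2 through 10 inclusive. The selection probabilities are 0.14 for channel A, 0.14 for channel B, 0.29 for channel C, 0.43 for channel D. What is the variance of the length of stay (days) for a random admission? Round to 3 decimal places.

8.072

Per component, A: μ=0.9, E[X²]=1.71; B: μ=7.8, E[X²]=64.584; C: μ=6.39, E[X²]=42.6852; D: μ=6, E[X²]=42.6667.
E[X] = 0.14·0.9 + 0.14·7.8 + 0.29·6.39 + 0.43·6 = 5.6511.
E[X²] = 0.14·1.71 + 0.14·64.584 + 0.29·42.6852 + 0.43·42.6667 = 40.0065.
Var(X) = E[X²] − (E[X])² = 40.0065 − 31.9349 = 8.0716.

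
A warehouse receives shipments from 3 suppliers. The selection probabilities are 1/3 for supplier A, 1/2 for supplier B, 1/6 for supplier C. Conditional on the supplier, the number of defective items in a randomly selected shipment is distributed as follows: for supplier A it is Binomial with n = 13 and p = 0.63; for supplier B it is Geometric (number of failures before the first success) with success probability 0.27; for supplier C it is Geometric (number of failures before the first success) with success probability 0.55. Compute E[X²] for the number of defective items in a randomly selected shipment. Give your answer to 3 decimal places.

For each component E[X²] = Var + (mean)², giving A: 70.1064; B: 17.3237; C: 2.15702.
Overall E[X²] = 0.333333·70.1064 + 0.5·17.3237 + 0.166667·2.15702 = 32.3902.

32.390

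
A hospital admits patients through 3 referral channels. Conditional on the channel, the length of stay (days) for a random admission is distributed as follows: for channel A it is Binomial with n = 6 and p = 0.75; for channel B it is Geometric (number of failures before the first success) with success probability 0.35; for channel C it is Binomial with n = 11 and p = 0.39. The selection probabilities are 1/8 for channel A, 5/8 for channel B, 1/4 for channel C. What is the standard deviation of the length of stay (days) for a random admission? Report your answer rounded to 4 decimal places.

2.3628

Per component, A: μ=4.5, E[X²]=21.375; B: μ=1.85714, E[X²]=8.7551; C: μ=4.29, E[X²]=21.021.
E[X] = 0.125·4.5 + 0.625·1.85714 + 0.25·4.29 = 2.79571.
E[X²] = 0.125·21.375 + 0.625·8.7551 + 0.25·21.021 = 13.3991.
Var(X) = E[X²] − (E[X])² = 13.3991 − 7.81602 = 5.58305.
SD(X) = √5.58305 = 2.36285.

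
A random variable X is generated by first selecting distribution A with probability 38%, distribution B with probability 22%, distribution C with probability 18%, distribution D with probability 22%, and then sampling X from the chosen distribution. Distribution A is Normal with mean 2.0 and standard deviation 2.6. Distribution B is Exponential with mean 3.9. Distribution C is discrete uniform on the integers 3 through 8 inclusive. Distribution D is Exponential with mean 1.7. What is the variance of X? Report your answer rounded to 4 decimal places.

Per component, A: μ=2, E[X²]=10.76; B: μ=3.9, E[X²]=30.42; C: μ=5.5, E[X²]=33.1667; D: μ=1.7, E[X²]=5.78.
E[X] = 0.38·2 + 0.22·3.9 + 0.18·5.5 + 0.22·1.7 = 2.982.
E[X²] = 0.38·10.76 + 0.22·30.42 + 0.18·33.1667 + 0.22·5.78 = 18.0228.
Var(X) = E[X²] − (E[X])² = 18.0228 − 8.89232 = 9.13048.

9.1305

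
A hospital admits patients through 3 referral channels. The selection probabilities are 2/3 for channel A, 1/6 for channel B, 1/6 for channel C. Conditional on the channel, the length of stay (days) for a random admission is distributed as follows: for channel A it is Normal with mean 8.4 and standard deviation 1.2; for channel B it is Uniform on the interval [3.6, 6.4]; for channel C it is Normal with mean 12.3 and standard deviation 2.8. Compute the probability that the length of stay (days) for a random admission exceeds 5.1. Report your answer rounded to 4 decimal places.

0.9079

Conditional on each channel, P(X > 5.1): A: 0.99702; B: 0.464286; C: 0.994936.
By total probability, P(X > 5.1) = 0.666667·0.99702 + 0.166667·0.464286 + 0.166667·0.994936 = 0.907884.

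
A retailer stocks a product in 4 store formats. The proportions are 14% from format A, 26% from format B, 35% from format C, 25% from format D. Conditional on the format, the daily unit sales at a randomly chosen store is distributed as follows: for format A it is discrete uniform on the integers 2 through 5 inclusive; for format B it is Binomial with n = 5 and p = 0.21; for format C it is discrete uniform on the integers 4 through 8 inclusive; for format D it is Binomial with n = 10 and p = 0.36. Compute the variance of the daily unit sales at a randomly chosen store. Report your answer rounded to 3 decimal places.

5.348

Per component, A: μ=3.5, E[X²]=13.5; B: μ=1.05, E[X²]=1.932; C: μ=6, E[X²]=38; D: μ=3.6, E[X²]=15.264.
E[X] = 0.14·3.5 + 0.26·1.05 + 0.35·6 + 0.25·3.6 = 3.763.
E[X²] = 0.14·13.5 + 0.26·1.932 + 0.35·38 + 0.25·15.264 = 19.5083.
Var(X) = E[X²] − (E[X])² = 19.5083 − 14.1602 = 5.34815.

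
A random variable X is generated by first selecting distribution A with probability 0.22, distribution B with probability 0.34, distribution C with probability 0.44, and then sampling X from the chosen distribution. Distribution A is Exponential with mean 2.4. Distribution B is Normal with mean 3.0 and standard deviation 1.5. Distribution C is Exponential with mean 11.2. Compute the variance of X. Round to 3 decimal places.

74.808

Per component, A: μ=2.4, E[X²]=11.52; B: μ=3, E[X²]=11.25; C: μ=11.2, E[X²]=250.88.
E[X] = 0.22·2.4 + 0.34·3 + 0.44·11.2 = 6.476.
E[X²] = 0.22·11.52 + 0.34·11.25 + 0.44·250.88 = 116.747.
Var(X) = E[X²] − (E[X])² = 116.747 − 41.9386 = 74.808.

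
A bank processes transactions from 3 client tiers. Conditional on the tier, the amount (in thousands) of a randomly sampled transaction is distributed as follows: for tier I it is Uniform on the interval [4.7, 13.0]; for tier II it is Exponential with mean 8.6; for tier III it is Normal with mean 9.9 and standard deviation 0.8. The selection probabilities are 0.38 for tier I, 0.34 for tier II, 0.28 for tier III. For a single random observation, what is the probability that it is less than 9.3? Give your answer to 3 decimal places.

0.499

Conditional on each tier, P(X < 9.3): I: 0.554217; II: 0.660878; III: 0.226627.
By total probability, P(X < 9.3) = 0.38·0.554217 + 0.34·0.660878 + 0.28·0.226627 = 0.498757.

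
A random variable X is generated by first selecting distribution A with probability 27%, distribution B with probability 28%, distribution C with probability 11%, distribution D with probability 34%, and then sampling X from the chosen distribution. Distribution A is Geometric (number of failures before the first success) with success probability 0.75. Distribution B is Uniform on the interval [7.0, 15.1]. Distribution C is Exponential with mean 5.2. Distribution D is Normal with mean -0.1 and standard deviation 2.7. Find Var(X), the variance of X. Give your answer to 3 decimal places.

30.447

Per component, A: μ=0.333333, E[X²]=0.555556; B: μ=11.05, E[X²]=127.57; C: μ=5.2, E[X²]=54.08; D: μ=-0.1, E[X²]=7.3.
E[X] = 0.27·0.333333 + 0.28·11.05 + 0.11·5.2 + 0.34·-0.1 = 3.722.
E[X²] = 0.27·0.555556 + 0.28·127.57 + 0.11·54.08 + 0.34·7.3 = 44.3004.
Var(X) = E[X²] − (E[X])² = 44.3004 − 13.8533 = 30.4471.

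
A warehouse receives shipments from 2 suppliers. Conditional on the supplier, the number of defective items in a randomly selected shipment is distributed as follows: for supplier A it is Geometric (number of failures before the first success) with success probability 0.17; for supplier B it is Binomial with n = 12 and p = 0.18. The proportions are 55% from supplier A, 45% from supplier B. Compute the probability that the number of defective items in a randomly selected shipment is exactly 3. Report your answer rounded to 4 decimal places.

Conditional on each supplier, P(X = 3): A: 0.0972038; B: 0.215063.
By total probability, P(X = 3) = 0.55·0.0972038 + 0.45·0.215063 = 0.15024.

0.1502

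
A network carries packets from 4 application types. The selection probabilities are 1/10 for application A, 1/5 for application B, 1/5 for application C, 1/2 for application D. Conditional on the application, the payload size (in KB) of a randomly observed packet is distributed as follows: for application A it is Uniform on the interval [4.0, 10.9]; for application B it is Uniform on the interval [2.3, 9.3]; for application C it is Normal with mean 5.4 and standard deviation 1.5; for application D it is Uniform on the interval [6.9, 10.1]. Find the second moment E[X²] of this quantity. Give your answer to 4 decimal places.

56.3253

For each component E[X²] = Var + (mean)², giving A: 59.47; B: 37.7233; C: 31.41; D: 73.1033.
Overall E[X²] = 0.1·59.47 + 0.2·37.7233 + 0.2·31.41 + 0.5·73.1033 = 56.3253.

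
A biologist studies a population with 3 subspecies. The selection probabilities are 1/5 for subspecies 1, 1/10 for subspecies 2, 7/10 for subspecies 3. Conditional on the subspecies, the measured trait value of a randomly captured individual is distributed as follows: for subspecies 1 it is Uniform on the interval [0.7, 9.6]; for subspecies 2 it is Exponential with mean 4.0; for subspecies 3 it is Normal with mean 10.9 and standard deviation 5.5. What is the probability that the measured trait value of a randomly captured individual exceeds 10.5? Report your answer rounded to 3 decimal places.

Conditional on each subspecies, P(X > 10.5): 1: 0; 2: 0.0724398; 3: 0.528988.
By total probability, P(X > 10.5) = 0.2·0 + 0.1·0.0724398 + 0.7·0.528988 = 0.377536.

0.378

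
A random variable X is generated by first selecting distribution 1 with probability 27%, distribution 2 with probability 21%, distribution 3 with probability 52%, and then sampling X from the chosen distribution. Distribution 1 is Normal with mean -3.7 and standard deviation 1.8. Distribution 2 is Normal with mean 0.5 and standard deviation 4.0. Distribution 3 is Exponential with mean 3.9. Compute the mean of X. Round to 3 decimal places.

1.134

Component means — 1: -3.7; 2: 0.5; 3: 3.9.
E[X] = 0.27·-3.7 + 0.21·0.5 + 0.52·3.9 = 1.134.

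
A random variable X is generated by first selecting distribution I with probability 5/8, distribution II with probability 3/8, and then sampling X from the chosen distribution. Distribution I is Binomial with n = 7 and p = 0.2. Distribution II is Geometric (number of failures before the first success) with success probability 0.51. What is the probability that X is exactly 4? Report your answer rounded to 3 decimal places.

0.029

Conditional on each component, P(X = 4): I: 0.028672; II: 0.0294005.
By total probability, P(X = 4) = 0.625·0.028672 + 0.375·0.0294005 = 0.0289452.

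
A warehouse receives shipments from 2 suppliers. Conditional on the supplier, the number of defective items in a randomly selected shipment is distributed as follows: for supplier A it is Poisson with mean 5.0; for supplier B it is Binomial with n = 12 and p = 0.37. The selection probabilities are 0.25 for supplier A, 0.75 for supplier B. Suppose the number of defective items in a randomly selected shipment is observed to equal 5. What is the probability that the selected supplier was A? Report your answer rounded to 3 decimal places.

0.213

Likelihoods P(X=5 | ·): A: 0.175467; B: 0.21633.
Posterior ∝ prior × likelihood. Numerator for A: 0.25·0.175467 = 0.0438668.
Normalizing constant: 0.25·0.175467 + 0.75·0.21633 = 0.206115.
P(A | observation) = 0.0438668 / 0.206115 = 0.212827.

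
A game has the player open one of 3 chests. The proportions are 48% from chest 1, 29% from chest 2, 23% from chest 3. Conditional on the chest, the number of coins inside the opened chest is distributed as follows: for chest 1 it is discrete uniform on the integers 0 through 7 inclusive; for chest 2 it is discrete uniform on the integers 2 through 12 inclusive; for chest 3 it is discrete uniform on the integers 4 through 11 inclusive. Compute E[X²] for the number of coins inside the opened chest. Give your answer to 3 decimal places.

For each component E[X²] = Var + (mean)², giving 1: 17.5; 2: 59; 3: 61.5.
Overall E[X²] = 0.48·17.5 + 0.29·59 + 0.23·61.5 = 39.655.

39.655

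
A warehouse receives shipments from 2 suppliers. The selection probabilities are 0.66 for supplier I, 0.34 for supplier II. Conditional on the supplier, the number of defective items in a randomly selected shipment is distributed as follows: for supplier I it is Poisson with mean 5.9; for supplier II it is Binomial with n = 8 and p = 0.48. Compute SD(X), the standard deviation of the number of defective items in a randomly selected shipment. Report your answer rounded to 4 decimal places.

Per component, I: μ=5.9, E[X²]=40.71; II: μ=3.84, E[X²]=16.7424.
E[X] = 0.66·5.9 + 0.34·3.84 = 5.1996.
E[X²] = 0.66·40.71 + 0.34·16.7424 = 32.561.
Var(X) = E[X²] − (E[X])² = 32.561 − 27.0358 = 5.52518.
SD(X) = √5.52518 = 2.35057.

2.3506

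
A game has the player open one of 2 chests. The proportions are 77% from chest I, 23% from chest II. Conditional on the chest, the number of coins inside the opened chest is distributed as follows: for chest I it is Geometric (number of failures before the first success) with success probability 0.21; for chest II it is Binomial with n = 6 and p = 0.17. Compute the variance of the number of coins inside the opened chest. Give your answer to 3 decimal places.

Per component, I: μ=3.7619, E[X²]=32.0658; II: μ=1.02, E[X²]=1.887.
E[X] = 0.77·3.7619 + 0.23·1.02 = 3.13127.
E[X²] = 0.77·32.0658 + 0.23·1.887 = 25.1246.
Var(X) = E[X²] − (E[X])² = 25.1246 − 9.80483 = 15.3198.

15.320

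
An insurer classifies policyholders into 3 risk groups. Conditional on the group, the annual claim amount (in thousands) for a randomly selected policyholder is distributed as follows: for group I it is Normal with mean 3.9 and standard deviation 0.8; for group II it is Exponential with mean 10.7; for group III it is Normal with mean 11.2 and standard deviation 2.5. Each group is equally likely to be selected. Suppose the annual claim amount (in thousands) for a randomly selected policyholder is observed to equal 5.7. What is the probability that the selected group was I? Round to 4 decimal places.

Likelihoods f(5.7 | ·): I: 0.0396746; II: 0.0548609; III: 0.0141898.
Posterior ∝ prior × likelihood. Numerator for I: 0.333333·0.0396746 = 0.0132249.
Normalizing constant: 0.333333·0.0396746 + 0.333333·0.0548609 + 0.333333·0.0141898 = 0.0362418.
P(I | observation) = 0.0132249 / 0.0362418 = 0.364906.

0.3649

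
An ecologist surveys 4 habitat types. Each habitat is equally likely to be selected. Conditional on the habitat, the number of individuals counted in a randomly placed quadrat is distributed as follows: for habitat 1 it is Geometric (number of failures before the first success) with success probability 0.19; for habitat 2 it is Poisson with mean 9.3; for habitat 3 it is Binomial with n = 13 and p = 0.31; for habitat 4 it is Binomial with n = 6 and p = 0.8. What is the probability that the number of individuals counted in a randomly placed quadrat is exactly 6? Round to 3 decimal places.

0.128

Conditional on each habitat, P(X = 6): 1: 0.0536616; 2: 0.0821536; 3: 0.113405; 4: 0.262144.
By total probability, P(X = 6) = 0.25·0.0536616 + 0.25·0.0821536 + 0.25·0.113405 + 0.25·0.262144 = 0.127841.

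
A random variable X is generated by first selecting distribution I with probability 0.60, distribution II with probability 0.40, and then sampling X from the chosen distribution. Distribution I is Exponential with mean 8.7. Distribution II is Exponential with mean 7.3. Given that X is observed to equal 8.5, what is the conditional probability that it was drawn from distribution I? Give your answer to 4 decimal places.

Likelihoods f(8.5 | ·): I: 0.0432683; II: 0.0427555.
Posterior ∝ prior × likelihood. Numerator for I: 0.6·0.0432683 = 0.025961.
Normalizing constant: 0.6·0.0432683 + 0.4·0.0427555 = 0.0430632.
P(I | observation) = 0.025961 / 0.0430632 = 0.602858.

0.6029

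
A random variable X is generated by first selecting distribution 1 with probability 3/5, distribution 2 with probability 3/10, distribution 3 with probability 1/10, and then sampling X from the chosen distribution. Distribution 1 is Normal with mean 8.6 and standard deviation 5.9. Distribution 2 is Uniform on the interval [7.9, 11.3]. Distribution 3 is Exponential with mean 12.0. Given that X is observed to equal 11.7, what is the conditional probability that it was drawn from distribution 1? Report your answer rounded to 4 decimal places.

0.9183

Likelihoods f(11.7 | ·): 1: 0.0588993; 2: 0; 3: 0.0314327.
Posterior ∝ prior × likelihood. Numerator for 1: 0.6·0.0588993 = 0.0353396.
Normalizing constant: 0.6·0.0588993 + 0.3·0 + 0.1·0.0314327 = 0.0384829.
P(1 | observation) = 0.0353396 / 0.0384829 = 0.91832.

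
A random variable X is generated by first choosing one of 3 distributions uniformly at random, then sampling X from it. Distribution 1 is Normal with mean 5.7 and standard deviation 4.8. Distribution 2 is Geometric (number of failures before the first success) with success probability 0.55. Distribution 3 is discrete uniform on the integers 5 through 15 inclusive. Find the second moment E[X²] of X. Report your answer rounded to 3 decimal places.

55.896

For each component E[X²] = Var + (mean)², giving 1: 55.53; 2: 2.15702; 3: 110.
Overall E[X²] = 0.333333·55.53 + 0.333333·2.15702 + 0.333333·110 = 55.8957.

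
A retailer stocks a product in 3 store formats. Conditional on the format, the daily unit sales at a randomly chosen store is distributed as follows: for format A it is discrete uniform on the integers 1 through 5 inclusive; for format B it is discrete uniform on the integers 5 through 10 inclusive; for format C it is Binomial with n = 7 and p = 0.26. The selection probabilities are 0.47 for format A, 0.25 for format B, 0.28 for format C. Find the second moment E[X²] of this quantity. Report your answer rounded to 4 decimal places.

21.2662

For each component E[X²] = Var + (mean)², giving A: 11; B: 59.1667; C: 4.6592.
Overall E[X²] = 0.47·11 + 0.25·59.1667 + 0.28·4.6592 = 21.2662.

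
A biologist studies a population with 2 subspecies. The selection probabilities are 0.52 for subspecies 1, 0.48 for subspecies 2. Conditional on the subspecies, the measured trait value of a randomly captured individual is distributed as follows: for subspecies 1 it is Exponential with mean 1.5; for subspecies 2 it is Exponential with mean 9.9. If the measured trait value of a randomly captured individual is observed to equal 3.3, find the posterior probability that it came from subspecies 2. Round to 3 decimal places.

0.475

Likelihoods f(3.3 | ·): 1: 0.0738688; 2: 0.0723769.
Posterior ∝ prior × likelihood. Numerator for 2: 0.48·0.0723769 = 0.0347409.
Normalizing constant: 0.52·0.0738688 + 0.48·0.0723769 = 0.0731527.
P(2 | observation) = 0.0347409 / 0.0731527 = 0.47491.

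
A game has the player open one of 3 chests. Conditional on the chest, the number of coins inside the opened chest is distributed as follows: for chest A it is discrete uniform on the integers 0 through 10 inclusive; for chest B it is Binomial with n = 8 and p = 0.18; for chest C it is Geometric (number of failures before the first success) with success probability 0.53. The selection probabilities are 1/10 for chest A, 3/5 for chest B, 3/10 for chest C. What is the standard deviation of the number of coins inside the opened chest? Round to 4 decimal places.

1.8798

Per component, A: μ=5, E[X²]=35; B: μ=1.44, E[X²]=3.2544; C: μ=0.886792, E[X²]=2.45959.
E[X] = 0.1·5 + 0.6·1.44 + 0.3·0.886792 = 1.63004.
E[X²] = 0.1·35 + 0.6·3.2544 + 0.3·2.45959 = 6.19052.
Var(X) = E[X²] − (E[X])² = 6.19052 − 2.65702 = 3.5335.
SD(X) = √3.5335 = 1.87976.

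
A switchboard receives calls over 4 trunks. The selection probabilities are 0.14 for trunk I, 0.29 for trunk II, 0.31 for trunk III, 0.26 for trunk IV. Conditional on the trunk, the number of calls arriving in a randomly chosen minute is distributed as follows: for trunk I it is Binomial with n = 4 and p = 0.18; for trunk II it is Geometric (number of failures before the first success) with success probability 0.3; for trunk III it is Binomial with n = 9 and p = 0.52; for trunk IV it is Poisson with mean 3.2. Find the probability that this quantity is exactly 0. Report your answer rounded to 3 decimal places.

Conditional on each trunk, P(X = 0): I: 0.452122; II: 0.3; III: 0.00135261; IV: 0.0407622.
By total probability, P(X = 0) = 0.14·0.452122 + 0.29·0.3 + 0.31·0.00135261 + 0.26·0.0407622 = 0.161315.

0.161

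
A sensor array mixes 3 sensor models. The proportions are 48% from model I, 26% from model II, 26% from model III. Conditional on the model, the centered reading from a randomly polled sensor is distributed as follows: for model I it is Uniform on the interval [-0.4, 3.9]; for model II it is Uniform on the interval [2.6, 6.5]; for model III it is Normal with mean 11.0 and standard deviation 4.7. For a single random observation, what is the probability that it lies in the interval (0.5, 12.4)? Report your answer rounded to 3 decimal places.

0.797

Conditional on each model, P(0.5 < X < 12.4): I: 0.790698; II: 1; III: 0.60436.
By total probability, P(0.5 < X < 12.4) = 0.48·0.790698 + 0.26·1 + 0.26·0.60436 = 0.796668.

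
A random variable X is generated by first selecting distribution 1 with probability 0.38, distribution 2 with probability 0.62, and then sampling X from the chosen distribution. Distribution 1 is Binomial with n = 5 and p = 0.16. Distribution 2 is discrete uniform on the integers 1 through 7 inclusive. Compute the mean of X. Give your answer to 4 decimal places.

Component means — 1: 0.8; 2: 4.
E[X] = 0.38·0.8 + 0.62·4 = 2.784.

2.7840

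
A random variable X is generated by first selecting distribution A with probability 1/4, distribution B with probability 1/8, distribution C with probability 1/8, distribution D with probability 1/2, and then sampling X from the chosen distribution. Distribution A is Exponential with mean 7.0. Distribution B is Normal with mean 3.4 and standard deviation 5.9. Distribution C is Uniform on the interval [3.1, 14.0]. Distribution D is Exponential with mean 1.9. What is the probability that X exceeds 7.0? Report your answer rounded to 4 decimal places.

0.2187

Conditional on each component, P(X > 7.0): A: 0.367879; B: 0.270875; C: 0.642202; D: 0.025117.
By total probability, P(X > 7.0) = 0.25·0.367879 + 0.125·0.270875 + 0.125·0.642202 + 0.5·0.025117 = 0.218663.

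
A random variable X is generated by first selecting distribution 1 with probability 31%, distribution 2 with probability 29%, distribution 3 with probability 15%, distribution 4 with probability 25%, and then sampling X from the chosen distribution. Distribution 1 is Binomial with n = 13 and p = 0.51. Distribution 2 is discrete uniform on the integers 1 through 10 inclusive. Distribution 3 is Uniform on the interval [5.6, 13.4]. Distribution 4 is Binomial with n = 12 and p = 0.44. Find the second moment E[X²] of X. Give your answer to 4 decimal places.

For each component E[X²] = Var + (mean)², giving 1: 47.2056; 2: 38.5; 3: 95.32; 4: 30.8352.
Overall E[X²] = 0.31·47.2056 + 0.29·38.5 + 0.15·95.32 + 0.25·30.8352 = 47.8055.

47.8055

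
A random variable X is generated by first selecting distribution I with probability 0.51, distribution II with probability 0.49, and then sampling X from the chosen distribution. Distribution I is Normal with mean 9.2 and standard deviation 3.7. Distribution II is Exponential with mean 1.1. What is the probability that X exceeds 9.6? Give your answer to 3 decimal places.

0.233

Conditional on each component, P(X > 9.6): I: 0.456955; II: 0.000162104.
By total probability, P(X > 9.6) = 0.51·0.456955 + 0.49·0.000162104 = 0.233126.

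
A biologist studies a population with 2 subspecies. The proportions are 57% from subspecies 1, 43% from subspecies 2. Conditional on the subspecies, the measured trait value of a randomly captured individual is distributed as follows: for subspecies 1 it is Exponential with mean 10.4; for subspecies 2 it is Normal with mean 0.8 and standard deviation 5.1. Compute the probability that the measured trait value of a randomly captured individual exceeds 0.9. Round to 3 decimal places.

0.734

Conditional on each subspecies, P(X > 0.9): 1: 0.9171; 2: 0.492178.
By total probability, P(X > 0.9) = 0.57·0.9171 + 0.43·0.492178 = 0.734384.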